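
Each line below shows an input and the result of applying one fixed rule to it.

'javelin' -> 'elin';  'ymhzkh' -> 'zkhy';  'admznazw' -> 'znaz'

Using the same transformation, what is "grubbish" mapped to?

bbis

Rule — move the first 3 characters to the end (rotate left by 3), then keep only the first 4 characters.
"grubbish" → "bbishgru" → "bbis".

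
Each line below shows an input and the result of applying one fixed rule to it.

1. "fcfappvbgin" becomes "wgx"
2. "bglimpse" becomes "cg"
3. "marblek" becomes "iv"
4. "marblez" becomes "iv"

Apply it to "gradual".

The transformation: shift every letter 9 places backward in the alphabet (wrapping around), then keep one character in every 3, starting at position 3 (positions 3rd, 6th, 9th, ...).
For "gradual", step one produces "xirulrc"; step two turns that into "rr".

rr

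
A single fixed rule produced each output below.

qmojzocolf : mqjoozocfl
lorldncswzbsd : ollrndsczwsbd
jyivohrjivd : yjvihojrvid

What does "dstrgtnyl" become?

sdrttgynl

The pattern: swap each adjacent pair of characters (1↔2, 3↔4, ...).
Doing the same to "dstrgtnyl": "sdrttgynl".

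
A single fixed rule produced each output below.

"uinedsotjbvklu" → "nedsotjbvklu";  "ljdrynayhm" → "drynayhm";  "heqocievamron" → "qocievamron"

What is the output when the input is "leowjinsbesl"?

owjinsbesl

Each output is the input with this applied: delete the first 2 characters.
"leowjinsbesl" → "owjinsbesl".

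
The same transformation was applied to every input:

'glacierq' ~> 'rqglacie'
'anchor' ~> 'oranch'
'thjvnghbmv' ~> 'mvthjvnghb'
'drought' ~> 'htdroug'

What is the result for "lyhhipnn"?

Rule — move the last 2 characters to the front (rotate right by 2).
On "lyhhipnn" that produces "nnlyhhip".

nnlyhhip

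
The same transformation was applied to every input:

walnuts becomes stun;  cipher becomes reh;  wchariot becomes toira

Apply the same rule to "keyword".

drow

Rule — delete the first 3 characters, then reverse the string.
"keyword" → "word" → "drow".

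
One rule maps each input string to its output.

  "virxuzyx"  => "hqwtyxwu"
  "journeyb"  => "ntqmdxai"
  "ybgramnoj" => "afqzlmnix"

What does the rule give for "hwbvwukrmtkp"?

vauvtjqlsjog

The transformation: move the first character to the end, then shift every letter 1 place backward in the alphabet (wrapping around).
On "hwbvwukrmtkp" that produces "vauvtjqlsjog".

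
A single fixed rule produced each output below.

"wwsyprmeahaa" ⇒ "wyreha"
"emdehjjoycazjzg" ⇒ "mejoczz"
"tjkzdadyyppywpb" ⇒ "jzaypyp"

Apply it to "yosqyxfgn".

The pattern: keep every other character starting from the second (positions 2nd, 4th, 6th, ...).
"yosqyxfgn" → "oqxg".

oqxg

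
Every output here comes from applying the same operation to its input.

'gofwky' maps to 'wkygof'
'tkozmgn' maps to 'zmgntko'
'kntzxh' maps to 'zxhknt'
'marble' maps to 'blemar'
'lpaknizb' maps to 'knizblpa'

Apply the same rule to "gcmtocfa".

The pattern: move the first 3 characters to the end (rotate left by 3).
So "gcmtocfa" becomes "tocfagcm".

tocfagcm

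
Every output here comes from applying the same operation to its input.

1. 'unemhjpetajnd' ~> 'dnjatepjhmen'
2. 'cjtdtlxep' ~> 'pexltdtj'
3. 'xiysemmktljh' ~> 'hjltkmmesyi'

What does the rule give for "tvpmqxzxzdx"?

Each output is the input with this applied: reverse the string, then delete the last character.
Applying both steps to "tvpmqxzxzdx": "xdzxzxqmpvt", then "xdzxzxqmpv".

xdzxzxqmpv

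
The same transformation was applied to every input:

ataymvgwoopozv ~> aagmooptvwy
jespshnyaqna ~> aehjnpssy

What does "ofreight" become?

efior

The pattern: delete the last 3 characters, then sort the characters into alphabetical order.
For "ofreight", step one produces "ofrei"; step two turns that into "efior".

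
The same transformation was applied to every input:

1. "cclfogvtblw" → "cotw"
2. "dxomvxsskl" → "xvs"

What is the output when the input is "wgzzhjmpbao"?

The pattern: keep one character in every 3, starting at position 2 (positions 2nd, 5th, 8th, ...).
So "wgzzhjmpbao" becomes "ghpo".

ghpo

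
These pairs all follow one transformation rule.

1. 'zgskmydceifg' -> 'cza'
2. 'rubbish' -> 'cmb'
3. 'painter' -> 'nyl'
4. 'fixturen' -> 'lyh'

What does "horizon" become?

The rule is to shift every letter 6 places backward in the alphabet (wrapping around), then keep only the last 3 characters.
"horizon" → "bilctih" → "tih".
(Check on "zgskmydceifg": → "tamegsxwycza" → "cza" ✓)

tih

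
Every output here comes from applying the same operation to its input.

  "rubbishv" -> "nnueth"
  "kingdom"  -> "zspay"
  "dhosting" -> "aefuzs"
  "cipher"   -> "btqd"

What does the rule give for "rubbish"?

nnuet

What's happening: shift every letter 12 places forward in the alphabet (wrapping around), then delete the first 2 characters.
Working it through for "rubbish": intermediate "dgnnuet", final "nnuet".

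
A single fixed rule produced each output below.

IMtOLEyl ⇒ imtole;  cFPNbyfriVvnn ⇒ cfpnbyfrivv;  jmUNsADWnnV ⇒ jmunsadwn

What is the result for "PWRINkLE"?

Rule — delete the last 2 characters, then convert every letter to lowercase.
Applying both steps to "PWRINkLE": "PWRINk", then "pwrink".

pwrink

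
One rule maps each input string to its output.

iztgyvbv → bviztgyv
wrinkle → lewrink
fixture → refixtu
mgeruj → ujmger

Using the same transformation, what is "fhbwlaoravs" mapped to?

In each case the input is transformed by: move the last 2 characters to the front (rotate right by 2).
"fhbwlaoravs" → "vsfhbwlaora".

vsfhbwlaora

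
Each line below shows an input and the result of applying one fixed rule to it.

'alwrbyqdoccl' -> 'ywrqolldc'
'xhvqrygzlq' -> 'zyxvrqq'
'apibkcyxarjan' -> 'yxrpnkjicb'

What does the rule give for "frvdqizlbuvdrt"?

zvvutrrqlif

In each case the input is transformed by: sort the characters into reverse alphabetical order, then delete the last 3 characters.
Applying both steps to "frvdqizlbuvdrt": "zvvutrrqlifddb", then "zvvutrrqlif".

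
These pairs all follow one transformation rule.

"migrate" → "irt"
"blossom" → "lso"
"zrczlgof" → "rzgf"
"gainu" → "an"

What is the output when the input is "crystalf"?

Each output is the input with this applied: keep every other character starting from the second (positions 2nd, 4th, 6th, ...).
On "crystalf" that produces "rsaf".

rsaf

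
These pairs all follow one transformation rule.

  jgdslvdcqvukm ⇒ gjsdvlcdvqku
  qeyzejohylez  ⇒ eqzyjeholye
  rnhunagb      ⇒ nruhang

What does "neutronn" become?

entuorn

The pattern: delete the last character, then swap each adjacent pair of characters (1↔2, 3↔4, ...).
Applying both steps to "neutronn": "neutron", then "entuorn".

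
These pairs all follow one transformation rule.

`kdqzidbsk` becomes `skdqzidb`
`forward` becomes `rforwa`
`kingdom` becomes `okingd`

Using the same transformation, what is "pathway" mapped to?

The pattern: delete the last character, then move the last character to the front.
For "pathway", step one produces "pathwa"; step two turns that into "apathw".
(Check on "kdqzidbsk": → "kdqzidbs" → "skdqzidb" ✓)

apathw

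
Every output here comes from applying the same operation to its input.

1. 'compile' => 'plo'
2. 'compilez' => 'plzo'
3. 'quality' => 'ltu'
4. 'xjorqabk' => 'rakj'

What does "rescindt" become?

In each case the input is transformed by: keep every other character starting from the second (positions 2nd, 4th, 6th, ...), then move the first character to the end.
On "rescindt": the first step gives "ecnt", and the second then gives "cnte".

cnte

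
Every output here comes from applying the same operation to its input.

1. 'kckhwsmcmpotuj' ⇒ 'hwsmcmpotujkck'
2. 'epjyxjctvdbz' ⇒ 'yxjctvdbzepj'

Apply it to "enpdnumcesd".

dnumcesdenp

The pattern: move the first 3 characters to the end (rotate left by 3).
On "enpdnumcesd" that produces "dnumcesdenp".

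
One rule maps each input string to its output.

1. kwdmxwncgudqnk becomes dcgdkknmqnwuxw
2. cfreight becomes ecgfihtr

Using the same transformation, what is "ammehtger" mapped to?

eagemhrmt

Rule — sort the characters into alphabetical order, then swap each adjacent pair of characters (1↔2, 3↔4, ...).
Applying both steps to "ammehtger": "aeeghmmrt", then "eagemhrmt".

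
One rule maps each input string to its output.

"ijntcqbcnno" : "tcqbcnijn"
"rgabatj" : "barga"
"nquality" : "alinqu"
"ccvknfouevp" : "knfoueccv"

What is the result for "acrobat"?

obacr

Each output is the input with this applied: delete the last 2 characters, then move the first 3 characters to the end (rotate left by 3).
Applying both steps to "acrobat": "acrob", then "obacr".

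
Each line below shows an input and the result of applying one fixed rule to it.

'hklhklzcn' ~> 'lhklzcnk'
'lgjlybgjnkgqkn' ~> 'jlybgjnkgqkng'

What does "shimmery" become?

immeryh

The pattern: delete the first character, then move the first character to the end.
Doing the same to "shimmery": "immeryh".
(Check on "hklhklzcn": → "klhklzcn" → "lhklzcnk" ✓)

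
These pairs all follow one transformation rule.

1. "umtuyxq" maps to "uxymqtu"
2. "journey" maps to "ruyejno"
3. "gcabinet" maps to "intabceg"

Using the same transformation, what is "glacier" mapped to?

In each case the input is transformed by: sort the characters into alphabetical order, then move the last 3 characters to the front (rotate right by 3).
Starting from "glacier": after the first operation, "acegilr"; after the second, "ilraceg".
(Check on "umtuyxq": → "mqtuuxy" → "uxymqtu" ✓)

ilraceg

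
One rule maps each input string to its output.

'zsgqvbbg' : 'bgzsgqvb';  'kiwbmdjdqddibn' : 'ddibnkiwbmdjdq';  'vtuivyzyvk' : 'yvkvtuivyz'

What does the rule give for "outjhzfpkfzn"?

kfznoutjhzfp

In each case the input is transformed by: swap the front and back halves of the string, then move the first 2 characters to the end (rotate left by 2).
On "outjhzfpkfzn": the first step gives "fpkfznoutjhz", and the second then gives "kfznoutjhzfp".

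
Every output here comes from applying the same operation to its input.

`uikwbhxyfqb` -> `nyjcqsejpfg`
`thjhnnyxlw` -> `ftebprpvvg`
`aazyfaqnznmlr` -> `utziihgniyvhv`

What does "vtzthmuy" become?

ucgdbhbp

Each output is the input with this applied: move the last 3 characters to the front (rotate right by 3), then shift every letter 8 places forward in the alphabet (wrapping around).
Applying both steps to "vtzthmuy": "muyvtzth", then "ucgdbhbp".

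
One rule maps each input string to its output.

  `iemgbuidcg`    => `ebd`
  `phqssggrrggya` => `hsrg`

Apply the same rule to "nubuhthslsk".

The rule is to keep one character in every 3, starting at position 2 (positions 2nd, 5th, 8th, ...).
Applying that to "nubuhthslsk" gives "uhsk".

uhsk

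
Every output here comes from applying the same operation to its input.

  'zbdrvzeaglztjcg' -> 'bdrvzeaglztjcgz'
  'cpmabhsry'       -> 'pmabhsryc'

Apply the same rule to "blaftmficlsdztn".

laftmficlsdztnb

The rule is to move the first character to the end.
"blaftmficlsdztn" → "laftmficlsdztnb".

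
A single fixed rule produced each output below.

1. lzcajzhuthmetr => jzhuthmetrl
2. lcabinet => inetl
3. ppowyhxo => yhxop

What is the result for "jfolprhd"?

Looking at the pairs, the operation is to move the first character to the end, then delete the first 3 characters.
Working it through for "jfolprhd": intermediate "folprhdj", final "prhdj".

prhdj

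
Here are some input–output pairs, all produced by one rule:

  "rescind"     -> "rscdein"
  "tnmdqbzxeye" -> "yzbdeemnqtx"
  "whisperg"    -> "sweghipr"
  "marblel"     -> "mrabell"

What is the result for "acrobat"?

The pattern: sort the characters into alphabetical order, then move the last 2 characters to the front (rotate right by 2).
Applying both steps to "acrobat": "aabcort", then "rtaabco".

rtaabco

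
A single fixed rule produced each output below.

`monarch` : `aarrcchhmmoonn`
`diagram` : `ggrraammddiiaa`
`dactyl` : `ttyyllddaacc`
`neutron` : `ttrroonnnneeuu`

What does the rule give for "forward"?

wwaarrddffoorr

The rule is to move the first 3 characters to the end (rotate left by 3), then double every character.
Starting from "forward": after the first operation, "wardfor"; after the second, "wwaarrddffoorr".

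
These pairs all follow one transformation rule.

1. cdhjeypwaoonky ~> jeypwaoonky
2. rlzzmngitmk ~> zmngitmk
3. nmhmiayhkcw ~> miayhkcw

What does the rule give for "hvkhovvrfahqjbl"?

Rule — delete the first 3 characters.
Doing the same to "hvkhovvrfahqjbl": "hovvrfahqjbl".

hovvrfahqjbl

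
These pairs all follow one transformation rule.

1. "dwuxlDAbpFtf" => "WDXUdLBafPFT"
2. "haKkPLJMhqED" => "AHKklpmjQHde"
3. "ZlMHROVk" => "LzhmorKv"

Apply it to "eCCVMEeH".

cEvcemhE

The pattern: swap each adjacent pair of characters (1↔2, 3↔4, ...), then flip the case of every letter.
Starting from "eCCVMEeH": after the first operation, "CeVCEMHe"; after the second, "cEvcemhE".
(Check on "ZlMHROVk": → "lZHMORkV" → "LzhmorKv" ✓)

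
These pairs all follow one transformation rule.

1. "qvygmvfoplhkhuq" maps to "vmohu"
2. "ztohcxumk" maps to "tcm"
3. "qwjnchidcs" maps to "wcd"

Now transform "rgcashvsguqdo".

gssq

What's happening: keep one character in every 3, starting at position 2 (positions 2nd, 5th, 8th, ...).
On "rgcashvsguqdo" that produces "gssq".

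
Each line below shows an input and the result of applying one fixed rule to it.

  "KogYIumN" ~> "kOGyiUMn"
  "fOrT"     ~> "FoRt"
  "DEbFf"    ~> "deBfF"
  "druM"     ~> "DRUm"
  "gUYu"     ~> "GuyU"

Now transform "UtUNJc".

uTunjC

Rule — flip the case of every letter.
On "UtUNJc" that produces "uTunjC".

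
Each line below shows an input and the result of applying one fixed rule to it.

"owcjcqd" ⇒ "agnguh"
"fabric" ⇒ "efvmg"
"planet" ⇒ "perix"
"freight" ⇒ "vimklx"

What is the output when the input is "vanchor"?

erglsv

The transformation: shift every letter 4 places forward in the alphabet (wrapping around), then delete the first character.
Working it through for "vanchor": intermediate "zerglsv", final "erglsv".
(Check on "planet": → "tperix" → "perix" ✓)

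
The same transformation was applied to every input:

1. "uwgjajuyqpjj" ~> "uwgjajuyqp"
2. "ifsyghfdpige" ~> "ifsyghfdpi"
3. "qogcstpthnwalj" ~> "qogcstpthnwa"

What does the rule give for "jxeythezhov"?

In each case the input is transformed by: delete the last 2 characters.
On "jxeythezhov" that produces "jxeythezh".

jxeythezh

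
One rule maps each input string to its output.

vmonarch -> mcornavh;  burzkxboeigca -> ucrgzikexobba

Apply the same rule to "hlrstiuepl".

The pattern: take characters alternately from the front and the back (1st, last, 2nd, 2nd-last, ...), then move the first 2 characters to the end (rotate left by 2).
"hlrstiuepl" → "hllpresuti" → "lpresutihl".

lpresutihl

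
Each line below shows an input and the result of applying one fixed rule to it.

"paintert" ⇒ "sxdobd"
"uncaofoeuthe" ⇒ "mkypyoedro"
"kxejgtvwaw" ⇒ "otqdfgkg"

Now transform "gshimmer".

What's happening: shift every letter 10 places forward in the alphabet (wrapping around), then delete the first 2 characters.
Starting from "gshimmer": after the first operation, "qcrswwob"; after the second, "rswwob".

rswwob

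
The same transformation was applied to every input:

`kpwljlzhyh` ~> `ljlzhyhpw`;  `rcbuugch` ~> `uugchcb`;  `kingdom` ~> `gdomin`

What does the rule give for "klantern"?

nternla

Looking at the pairs, the operation is to delete the first character, then move the first 2 characters to the end (rotate left by 2).
For "klantern", step one produces "lantern"; step two turns that into "nternla".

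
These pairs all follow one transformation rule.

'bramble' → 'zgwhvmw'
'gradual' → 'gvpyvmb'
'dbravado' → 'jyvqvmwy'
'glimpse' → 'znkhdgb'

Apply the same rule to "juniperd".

ymzkdipe

In each case the input is transformed by: reverse the string, then shift every letter 5 places backward in the alphabet (wrapping around).
On "juniperd": the first step gives "drepinuj", and the second then gives "ymzkdipe".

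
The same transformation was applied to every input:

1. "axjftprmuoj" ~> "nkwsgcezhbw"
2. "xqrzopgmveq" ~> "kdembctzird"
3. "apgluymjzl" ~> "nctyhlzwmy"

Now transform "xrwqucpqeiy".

kejdhpcdrvl

Looking at the pairs, the operation is to shift every letter 13 places forward in the alphabet (wrapping around) — i.e. ROT13.
Doing the same to "xrwqucpqeiy": "kejdhpcdrvl".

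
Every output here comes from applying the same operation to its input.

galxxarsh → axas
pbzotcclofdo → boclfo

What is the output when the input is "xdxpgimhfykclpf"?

The rule is to keep every other character starting from the second (positions 2nd, 4th, 6th, ...).
Doing the same to "xdxpgimhfykclpf": "dpihycp".

dpihycp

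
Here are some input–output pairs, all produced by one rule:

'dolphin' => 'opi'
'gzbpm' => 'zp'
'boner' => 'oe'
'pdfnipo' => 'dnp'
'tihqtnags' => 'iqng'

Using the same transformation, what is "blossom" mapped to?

lso

In each case the input is transformed by: keep every other character starting from the second (positions 2nd, 4th, 6th, ...).
Doing the same to "blossom": "lso".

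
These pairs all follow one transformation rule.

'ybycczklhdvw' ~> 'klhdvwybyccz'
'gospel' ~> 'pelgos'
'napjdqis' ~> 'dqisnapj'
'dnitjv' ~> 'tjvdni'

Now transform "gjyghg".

Looking at the pairs, the operation is to swap the front and back halves of the string.
For "gjyghg" the result is "ghggjy".

ghggjy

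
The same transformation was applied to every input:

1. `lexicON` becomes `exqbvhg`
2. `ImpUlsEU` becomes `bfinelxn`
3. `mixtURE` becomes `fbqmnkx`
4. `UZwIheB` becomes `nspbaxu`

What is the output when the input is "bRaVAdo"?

Looking at the pairs, the operation is to shift every letter 7 places backward in the alphabet (wrapping around), then convert every letter to lowercase.
Applying both steps to "bRaVAdo": "uKtOTwh", then "uktotwh".

uktotwh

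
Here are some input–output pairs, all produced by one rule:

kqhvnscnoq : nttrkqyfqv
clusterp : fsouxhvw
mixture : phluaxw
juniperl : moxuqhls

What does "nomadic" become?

qfrlpgd

The transformation: take characters alternately from the front and the back (1st, last, 2nd, 2nd-last, ...), then shift every letter 3 places forward in the alphabet (wrapping around).
For "nomadic", step one produces "ncoimda"; step two turns that into "qfrlpgd".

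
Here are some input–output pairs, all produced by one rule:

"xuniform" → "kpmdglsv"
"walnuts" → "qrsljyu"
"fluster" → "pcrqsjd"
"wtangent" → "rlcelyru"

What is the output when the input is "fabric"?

agpzyd

In each case the input is transformed by: shift every letter 2 places backward in the alphabet (wrapping around), then reverse the string.
"fabric" → "dyzpga" → "agpzyd".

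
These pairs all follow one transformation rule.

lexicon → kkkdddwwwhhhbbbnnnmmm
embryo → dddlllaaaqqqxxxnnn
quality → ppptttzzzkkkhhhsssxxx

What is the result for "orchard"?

Each output is the input with this applied: repeat every character 3 times, then shift every letter 1 place backward in the alphabet (wrapping around).
"orchard" → "ooorrrccchhhaaarrrddd" → "nnnqqqbbbgggzzzqqqccc".

nnnqqqbbbgggzzzqqqccc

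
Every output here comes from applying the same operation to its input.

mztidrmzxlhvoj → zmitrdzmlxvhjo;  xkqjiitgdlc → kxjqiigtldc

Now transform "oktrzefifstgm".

kortezifsfgtm

The transformation: swap each adjacent pair of characters (1↔2, 3↔4, ...).
Doing the same to "oktrzefifstgm": "kortezifsfgtm".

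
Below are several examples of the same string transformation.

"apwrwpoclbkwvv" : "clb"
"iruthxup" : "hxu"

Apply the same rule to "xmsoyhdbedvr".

What's happening: swap the front and back halves of the string, then keep only the first 3 characters.
On "xmsoyhdbedvr" that produces "dbe".

dbe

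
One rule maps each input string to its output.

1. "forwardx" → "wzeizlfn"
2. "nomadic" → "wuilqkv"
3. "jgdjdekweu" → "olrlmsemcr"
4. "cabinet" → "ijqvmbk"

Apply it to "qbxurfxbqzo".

jfcznfjyhwy

The pattern: move the first character to the end, then shift every letter 8 places forward in the alphabet (wrapping around).
Starting from "qbxurfxbqzo": after the first operation, "bxurfxbqzoq"; after the second, "jfcznfjyhwy".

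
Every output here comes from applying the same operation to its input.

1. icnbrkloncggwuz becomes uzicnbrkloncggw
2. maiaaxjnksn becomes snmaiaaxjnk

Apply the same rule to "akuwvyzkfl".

The pattern: move the last 2 characters to the front (rotate right by 2).
On "akuwvyzkfl" that produces "flakuwvyzk".

flakuwvyzk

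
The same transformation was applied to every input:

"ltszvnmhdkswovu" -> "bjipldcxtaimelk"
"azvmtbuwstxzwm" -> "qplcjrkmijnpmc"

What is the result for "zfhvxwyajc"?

What's happening: shift every letter 10 places backward in the alphabet (wrapping around).
So "zfhvxwyajc" becomes "pvxlnmoqzs".

pvxlnmoqzs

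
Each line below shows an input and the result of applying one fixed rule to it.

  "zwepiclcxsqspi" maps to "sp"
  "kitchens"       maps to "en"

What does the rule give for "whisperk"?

er

The pattern: move the last 3 characters to the front (rotate right by 3), then keep only the first 2 characters.
"whisperk" → "erkwhisp" → "er".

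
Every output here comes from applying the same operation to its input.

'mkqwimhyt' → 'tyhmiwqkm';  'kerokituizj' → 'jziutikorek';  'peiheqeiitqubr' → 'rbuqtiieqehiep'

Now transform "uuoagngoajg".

gjaogngaouu

The transformation: reverse the string.
"uuoagngoajg" → "gjaogngaouu".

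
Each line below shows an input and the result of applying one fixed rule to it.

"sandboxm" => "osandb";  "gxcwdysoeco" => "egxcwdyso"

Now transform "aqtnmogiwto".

waqtnmogi

Each output is the input with this applied: delete the last 2 characters, then move the last character to the front.
On "aqtnmogiwto": the first step gives "aqtnmogiw", and the second then gives "waqtnmogi".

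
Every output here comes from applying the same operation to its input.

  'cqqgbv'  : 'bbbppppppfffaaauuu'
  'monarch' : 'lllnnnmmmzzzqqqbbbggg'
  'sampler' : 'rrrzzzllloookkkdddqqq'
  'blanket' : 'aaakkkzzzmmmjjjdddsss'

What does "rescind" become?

qqqdddrrrbbbhhhmmmccc

What's happening: shift every letter 1 place backward in the alphabet (wrapping around), then repeat every character 3 times.
"rescind" → "qdrbhmc" → "qqqdddrrrbbbhhhmmmccc".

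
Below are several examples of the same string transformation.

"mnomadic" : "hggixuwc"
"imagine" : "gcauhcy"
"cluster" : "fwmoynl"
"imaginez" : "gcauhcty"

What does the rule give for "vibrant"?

cplvhun

In each case the input is transformed by: swap each adjacent pair of characters (1↔2, 3↔4, ...), then shift every letter 6 places backward in the alphabet (wrapping around).
Applying both steps to "vibrant": "ivrbnat", then "cplvhun".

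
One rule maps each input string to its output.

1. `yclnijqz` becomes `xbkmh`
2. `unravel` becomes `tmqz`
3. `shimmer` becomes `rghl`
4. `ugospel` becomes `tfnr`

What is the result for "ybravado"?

xaqzu

The rule is to delete the last 3 characters, then shift every letter 1 place backward in the alphabet (wrapping around).
Applying both steps to "ybravado": "ybrav", then "xaqzu".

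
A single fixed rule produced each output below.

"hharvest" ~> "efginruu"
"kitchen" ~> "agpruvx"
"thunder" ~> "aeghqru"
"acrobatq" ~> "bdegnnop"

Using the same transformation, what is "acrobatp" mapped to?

bcegnnop

Rule — shift every letter 13 places forward in the alphabet (wrapping around) — i.e. ROT13, then sort the characters into alphabetical order.
On "acrobatp": the first step gives "npebongc", and the second then gives "bcegnnop".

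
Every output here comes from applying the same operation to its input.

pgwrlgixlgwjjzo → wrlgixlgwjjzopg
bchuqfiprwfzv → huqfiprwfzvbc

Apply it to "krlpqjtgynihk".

lpqjtgynihkkr

In each case the input is transformed by: move the first 2 characters to the end (rotate left by 2).
Applying that to "krlpqjtgynihk" gives "lpqjtgynihkkr".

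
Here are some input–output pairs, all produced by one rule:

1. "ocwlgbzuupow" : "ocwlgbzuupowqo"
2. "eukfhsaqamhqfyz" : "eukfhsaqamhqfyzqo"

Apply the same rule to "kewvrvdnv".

The transformation: append "qo".
Applying that to "kewvrvdnv" gives "kewvrvdnvqo".

kewvrvdnvqo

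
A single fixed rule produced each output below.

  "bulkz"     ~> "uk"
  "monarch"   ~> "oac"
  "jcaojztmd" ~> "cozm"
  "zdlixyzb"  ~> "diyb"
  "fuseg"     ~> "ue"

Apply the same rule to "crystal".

rsa

Looking at the pairs, the operation is to keep every other character starting from the second (positions 2nd, 4th, 6th, ...).
So "crystal" becomes "rsa".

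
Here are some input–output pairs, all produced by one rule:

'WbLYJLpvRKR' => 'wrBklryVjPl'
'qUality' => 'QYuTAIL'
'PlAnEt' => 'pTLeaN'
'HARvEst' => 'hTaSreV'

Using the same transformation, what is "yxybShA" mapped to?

In each case the input is transformed by: take characters alternately from the front and the back (1st, last, 2nd, 2nd-last, ...), then flip the case of every letter.
Working it through for "yxybShA": intermediate "yAxhySb", final "YaXHYsB".

YaXHYsB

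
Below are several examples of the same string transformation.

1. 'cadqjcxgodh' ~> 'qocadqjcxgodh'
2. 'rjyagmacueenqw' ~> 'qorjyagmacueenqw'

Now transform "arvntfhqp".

qoarvntfhqp

Each output is the input with this applied: prepend "qo".
So "arvntfhqp" becomes "qoarvntfhqp".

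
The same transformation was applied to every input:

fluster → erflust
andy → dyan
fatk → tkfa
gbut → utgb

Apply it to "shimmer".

Each output is the input with this applied: move the last 2 characters to the front (rotate right by 2).
So "shimmer" becomes "ershimm".

ershimm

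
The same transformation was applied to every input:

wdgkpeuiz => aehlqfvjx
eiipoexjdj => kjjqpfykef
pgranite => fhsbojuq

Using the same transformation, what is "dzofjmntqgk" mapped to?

lapgknourhe

Each output is the input with this applied: shift every letter 1 place forward in the alphabet (wrapping around), then swap the first and last characters.
On "dzofjmntqgk": the first step gives "eapgknourhl", and the second then gives "lapgknourhe".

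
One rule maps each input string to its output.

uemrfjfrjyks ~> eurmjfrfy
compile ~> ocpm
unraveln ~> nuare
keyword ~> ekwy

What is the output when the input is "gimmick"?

The pattern: swap each adjacent pair of characters (1↔2, 3↔4, ...), then delete the last 3 characters.
Starting from "gimmick": after the first operation, "igmmcik"; after the second, "igmm".

igmm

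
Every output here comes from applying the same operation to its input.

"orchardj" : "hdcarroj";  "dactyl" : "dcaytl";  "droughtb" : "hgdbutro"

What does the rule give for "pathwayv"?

phaaywvt

Each output is the input with this applied: sort the characters into reverse alphabetical order, then swap the front and back halves of the string.
"pathwayv" → "ywvtphaa" → "phaaywvt".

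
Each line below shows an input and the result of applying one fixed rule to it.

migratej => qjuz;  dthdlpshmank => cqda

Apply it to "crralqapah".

Each output is the input with this applied: shift every letter 10 places backward in the alphabet (wrapping around), then keep only the last 4 characters.
On "crralqapah" that produces "qfqx".

qfqx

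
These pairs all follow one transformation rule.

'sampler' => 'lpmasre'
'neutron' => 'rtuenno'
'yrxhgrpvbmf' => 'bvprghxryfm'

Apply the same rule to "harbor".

Each output is the input with this applied: move the last 2 characters to the front (rotate right by 2), then reverse the string.
Applying both steps to "harbor": "orharb", then "brahro".

brahro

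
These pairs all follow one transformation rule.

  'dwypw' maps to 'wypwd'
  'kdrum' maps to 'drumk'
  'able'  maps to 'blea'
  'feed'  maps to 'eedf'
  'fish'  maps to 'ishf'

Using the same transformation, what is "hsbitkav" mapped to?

sbitkavh

The rule is to move the first character to the end.
Doing the same to "hsbitkav": "sbitkavh".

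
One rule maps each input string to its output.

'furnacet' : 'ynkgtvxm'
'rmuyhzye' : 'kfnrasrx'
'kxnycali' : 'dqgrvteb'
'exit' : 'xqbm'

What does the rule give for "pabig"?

Each output is the input with this applied: shift every letter 7 places backward in the alphabet (wrapping around).
Doing the same to "pabig": "itubz".

itubz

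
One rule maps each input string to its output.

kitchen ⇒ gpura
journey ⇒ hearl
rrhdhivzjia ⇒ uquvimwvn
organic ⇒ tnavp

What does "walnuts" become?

The rule is to shift every letter 13 places forward in the alphabet (wrapping around) — i.e. ROT13, then delete the first 2 characters.
"walnuts" → "jnyahgf" → "yahgf".

yahgf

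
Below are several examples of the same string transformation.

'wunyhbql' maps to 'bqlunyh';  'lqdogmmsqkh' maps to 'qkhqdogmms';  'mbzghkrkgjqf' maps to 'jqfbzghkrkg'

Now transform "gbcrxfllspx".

spxbcrxfll

What's happening: delete the first character, then move the last 3 characters to the front (rotate right by 3).
On "gbcrxfllspx": the first step gives "bcrxfllspx", and the second then gives "spxbcrxfll".
(Check on "wunyhbql": → "unyhbql" → "bqlunyh" ✓)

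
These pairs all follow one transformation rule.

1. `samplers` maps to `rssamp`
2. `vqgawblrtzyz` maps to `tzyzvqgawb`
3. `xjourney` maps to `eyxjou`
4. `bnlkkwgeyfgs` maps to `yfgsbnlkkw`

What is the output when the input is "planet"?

The pattern: swap the front and back halves of the string, then delete the first 2 characters.
"planet" → "netpla" → "tpla".

tpla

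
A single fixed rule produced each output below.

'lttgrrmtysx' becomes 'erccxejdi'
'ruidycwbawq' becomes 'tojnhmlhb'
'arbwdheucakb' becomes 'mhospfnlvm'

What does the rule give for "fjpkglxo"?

avrwiz

The rule is to delete the first 2 characters, then shift every letter 11 places forward in the alphabet (wrapping around).
"fjpkglxo" → "pkglxo" → "avrwiz".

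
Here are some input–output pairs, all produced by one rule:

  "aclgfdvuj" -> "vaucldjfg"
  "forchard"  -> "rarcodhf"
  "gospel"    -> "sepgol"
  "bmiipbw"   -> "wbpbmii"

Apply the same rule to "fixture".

Looking at the pairs, the operation is to sort the characters into reverse alphabetical order, then take characters alternately from the front and the back (1st, last, 2nd, 2nd-last, ...).
Applying that to "fixture" gives "xeuftir".

xeuftir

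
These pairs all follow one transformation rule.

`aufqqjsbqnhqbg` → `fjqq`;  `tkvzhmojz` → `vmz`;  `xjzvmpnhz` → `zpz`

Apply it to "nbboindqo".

The transformation: keep one character in every 3, starting at position 3 (positions 3rd, 6th, 9th, ...).
On "nbboindqo" that produces "bno".

bno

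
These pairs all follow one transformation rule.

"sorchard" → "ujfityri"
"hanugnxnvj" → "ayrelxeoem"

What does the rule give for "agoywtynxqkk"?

brxfpnkpeohb

Each output is the input with this applied: shift every letter 9 places backward in the alphabet (wrapping around), then move the last character to the front.
"agoywtynxqkk" → "brxfpnkpeohb".
(Check on "sorchard": → "jfityriu" → "ujfityri" ✓)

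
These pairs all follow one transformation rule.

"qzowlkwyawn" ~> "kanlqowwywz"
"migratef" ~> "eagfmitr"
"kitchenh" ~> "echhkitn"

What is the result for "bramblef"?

baeblfrm

What's happening: sort the characters into alphabetical order, then swap each adjacent pair of characters (1↔2, 3↔4, ...).
"bramblef" → "abbeflmr" → "baeblfrm".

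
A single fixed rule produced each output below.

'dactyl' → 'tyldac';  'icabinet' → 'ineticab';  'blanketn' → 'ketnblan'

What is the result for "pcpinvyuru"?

vyurupcpin

Rule — swap the front and back halves of the string.
For "pcpinvyuru" the result is "vyurupcpin".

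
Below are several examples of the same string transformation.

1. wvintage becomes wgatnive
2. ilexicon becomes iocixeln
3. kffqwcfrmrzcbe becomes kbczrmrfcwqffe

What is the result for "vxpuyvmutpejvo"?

vvjeptumvyupxo

Looking at the pairs, the operation is to swap the first and last characters, then reverse the string.
Working it through for "vxpuyvmutpejvo": intermediate "oxpuyvmutpejvv", final "vvjeptumvyupxo".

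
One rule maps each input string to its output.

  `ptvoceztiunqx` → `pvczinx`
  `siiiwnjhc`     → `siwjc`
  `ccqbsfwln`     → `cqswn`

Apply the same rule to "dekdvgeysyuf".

dkvesu

The transformation: keep every other character starting from the first (positions 1st, 3rd, 5th, ...).
"dekdvgeysyuf" → "dkvesu".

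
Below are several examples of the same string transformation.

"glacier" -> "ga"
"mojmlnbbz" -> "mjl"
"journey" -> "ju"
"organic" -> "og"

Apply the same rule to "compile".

Looking at the pairs, the operation is to keep every other character starting from the first (positions 1st, 3rd, 5th, ...), then delete the last 2 characters.
Working it through for "compile": intermediate "cmie", final "cm".

cm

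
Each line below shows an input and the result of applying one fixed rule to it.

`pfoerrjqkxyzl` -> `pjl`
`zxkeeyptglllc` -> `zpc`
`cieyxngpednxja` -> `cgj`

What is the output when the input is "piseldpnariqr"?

ppr

The pattern: keep every other character starting from the first (positions 1st, 3rd, 5th, ...), then keep one character in every 3, starting at position 1 (positions 1st, 4th, 7th, ...).
On "piseldpnariqr": the first step gives "pslpair", and the second then gives "ppr".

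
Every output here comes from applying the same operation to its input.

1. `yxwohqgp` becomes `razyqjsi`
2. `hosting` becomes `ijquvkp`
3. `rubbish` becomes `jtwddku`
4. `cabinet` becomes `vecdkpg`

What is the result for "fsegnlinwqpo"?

qhugipnkpysr

What's happening: move the last character to the front, then shift every letter 2 places forward in the alphabet (wrapping around).
For "fsegnlinwqpo" the result is "qhugipnkpysr".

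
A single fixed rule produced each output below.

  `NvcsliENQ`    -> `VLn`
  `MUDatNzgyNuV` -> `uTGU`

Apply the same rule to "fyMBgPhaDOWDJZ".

YGAwz

What's happening: keep one character in every 3, starting at position 2 (positions 2nd, 5th, 8th, ...), then flip the case of every letter.
For "fyMBgPhaDOWDJZ", step one produces "ygaWZ"; step two turns that into "YGAwz".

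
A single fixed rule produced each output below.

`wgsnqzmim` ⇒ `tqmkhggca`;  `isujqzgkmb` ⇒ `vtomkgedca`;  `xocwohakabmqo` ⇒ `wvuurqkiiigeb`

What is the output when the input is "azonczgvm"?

wuttpihga

Looking at the pairs, the operation is to shift every letter 6 places backward in the alphabet (wrapping around), then sort the characters into reverse alphabetical order.
For "azonczgvm" the result is "wuttpihga".
(Check on "wgsnqzmim": → "qamhktgcg" → "tqmkhggca" ✓)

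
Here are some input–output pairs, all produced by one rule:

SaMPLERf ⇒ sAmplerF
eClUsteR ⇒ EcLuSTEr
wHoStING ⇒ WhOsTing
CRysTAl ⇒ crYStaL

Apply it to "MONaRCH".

monArch

Each output is the input with this applied: flip the case of every letter.
Doing the same to "MONaRCH": "monArch".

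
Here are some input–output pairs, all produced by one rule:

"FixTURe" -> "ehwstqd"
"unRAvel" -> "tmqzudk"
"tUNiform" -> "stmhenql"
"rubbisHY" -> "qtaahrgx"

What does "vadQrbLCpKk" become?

uzcpqakbojj

What's happening: shift every letter 1 place backward in the alphabet (wrapping around), then convert every letter to lowercase.
"vadQrbLCpKk" → "uzcPqaKBoJj" → "uzcpqakbojj".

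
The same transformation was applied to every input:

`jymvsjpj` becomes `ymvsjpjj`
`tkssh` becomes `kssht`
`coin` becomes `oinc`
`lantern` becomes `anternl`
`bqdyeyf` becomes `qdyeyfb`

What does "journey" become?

The rule is to move the first character to the end.
Doing the same to "journey": "ourneyj".

ourneyj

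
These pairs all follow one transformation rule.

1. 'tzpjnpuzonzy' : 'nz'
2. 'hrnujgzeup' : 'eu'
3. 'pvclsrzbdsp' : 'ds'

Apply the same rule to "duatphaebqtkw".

What's happening: move the last 3 characters to the front (rotate right by 3), then keep only the first 2 characters.
Applying that to "duatphaebqtkw" gives "tk".

tk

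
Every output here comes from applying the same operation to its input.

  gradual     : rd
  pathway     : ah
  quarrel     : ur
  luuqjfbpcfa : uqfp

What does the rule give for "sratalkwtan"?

rtlw

The transformation: delete the last 2 characters, then keep every other character starting from the second (positions 2nd, 4th, 6th, ...).
Applying that to "sratalkwtan" gives "rtlw".
(Check on "luuqjfbpcfa": → "luuqjfbpc" → "uqfp" ✓)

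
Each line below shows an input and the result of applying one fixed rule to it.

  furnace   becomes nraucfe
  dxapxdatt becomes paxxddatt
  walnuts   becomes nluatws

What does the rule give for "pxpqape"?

qpaxppe

In each case the input is transformed by: move the first 3 characters to the end (rotate left by 3), then take characters alternately from the front and the back (1st, last, 2nd, 2nd-last, ...).
"pxpqape" → "qapepxp" → "qpaxppe".
(Check on "furnace": → "nacefur" → "nraucfe" ✓)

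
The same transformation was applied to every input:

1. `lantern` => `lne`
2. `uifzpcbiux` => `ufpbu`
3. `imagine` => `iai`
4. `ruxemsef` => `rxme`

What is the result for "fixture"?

Each output is the input with this applied: delete the last character, then keep every other character starting from the first (positions 1st, 3rd, 5th, ...).
For "fixture" the result is "fxu".
(Check on "lantern": → "lanter" → "lne" ✓)

fxu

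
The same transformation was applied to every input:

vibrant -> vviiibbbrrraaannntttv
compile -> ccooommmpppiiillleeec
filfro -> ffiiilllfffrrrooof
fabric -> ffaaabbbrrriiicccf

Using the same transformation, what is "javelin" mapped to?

In each case the input is transformed by: repeat every character 3 times, then move the first character to the end.
Working it through for "javelin": intermediate "jjjaaavvveeellliiinnn", final "jjaaavvveeellliiinnnj".

jjaaavvveeellliiinnnj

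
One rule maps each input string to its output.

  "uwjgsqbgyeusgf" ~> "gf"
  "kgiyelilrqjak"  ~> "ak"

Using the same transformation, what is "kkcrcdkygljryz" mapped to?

The pattern: keep only the last 2 characters.
Applying that to "kkcrcdkygljryz" gives "yz".

yz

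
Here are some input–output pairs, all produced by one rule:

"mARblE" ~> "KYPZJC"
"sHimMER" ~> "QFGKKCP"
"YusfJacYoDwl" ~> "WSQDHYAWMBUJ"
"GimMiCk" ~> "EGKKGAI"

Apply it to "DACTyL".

BYARWJ

Rule — shift every letter 2 places backward in the alphabet (wrapping around), then convert every letter to uppercase.
Working it through for "DACTyL": intermediate "BYARwJ", final "BYARWJ".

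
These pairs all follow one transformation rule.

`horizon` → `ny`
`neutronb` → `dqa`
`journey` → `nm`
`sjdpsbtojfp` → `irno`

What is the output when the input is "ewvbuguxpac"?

vtwb

What's happening: keep one character in every 3, starting at position 2 (positions 2nd, 5th, 8th, ...), then shift every letter 1 place backward in the alphabet (wrapping around).
On "ewvbuguxpac": the first step gives "wuxc", and the second then gives "vtwb".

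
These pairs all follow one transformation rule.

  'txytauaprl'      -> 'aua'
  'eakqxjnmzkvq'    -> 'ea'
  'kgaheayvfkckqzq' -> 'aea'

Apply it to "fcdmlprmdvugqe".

The rule is to keep only the vowels.
Doing the same to "fcdmlprmdvugqe": "ue".

ue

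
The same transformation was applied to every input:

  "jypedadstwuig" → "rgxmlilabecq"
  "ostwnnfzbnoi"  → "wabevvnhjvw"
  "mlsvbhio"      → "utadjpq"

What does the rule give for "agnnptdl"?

The pattern: delete the last character, then shift every letter 8 places forward in the alphabet (wrapping around).
Applying that to "agnnptdl" gives "iovvxbl".
(Check on "jypedadstwuig": → "jypedadstwui" → "rgxmlilabecq" ✓)

iovvxbl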